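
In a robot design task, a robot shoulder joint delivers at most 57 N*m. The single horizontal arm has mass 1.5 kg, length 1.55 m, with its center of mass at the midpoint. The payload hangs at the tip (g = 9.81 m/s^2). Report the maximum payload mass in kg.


tau_arm = m_arm*g*(L/2) = 1.5*9.81*1.55/2 = 11.4041 N*m
tau_payload = tau_max - tau_arm = 57 - 11.4041 = 45.5959
m_payload = tau_payload / (g*L) = 45.5959 / (9.81*1.55) = 2.9986

2.9986 kg


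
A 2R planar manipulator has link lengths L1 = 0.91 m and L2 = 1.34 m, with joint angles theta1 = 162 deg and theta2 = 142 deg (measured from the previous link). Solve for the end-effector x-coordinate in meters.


x = L1*cos(th1) + L2*cos(th1+th2) = 0.91*cos(162 deg) + 1.34*cos(304 deg) = -0.1161

-0.1161 m


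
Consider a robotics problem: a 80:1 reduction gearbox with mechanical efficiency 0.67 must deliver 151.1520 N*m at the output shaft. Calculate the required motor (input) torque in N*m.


tau_in = tau_out / (N * eta) = 151.1520 / (80 * 0.67) = 2.8200

2.8200 N*m


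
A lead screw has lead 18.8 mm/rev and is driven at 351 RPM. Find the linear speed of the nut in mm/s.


v = lead * (RPM/60) = 18.8*351/60 = 109.9800

109.9800 mm/s


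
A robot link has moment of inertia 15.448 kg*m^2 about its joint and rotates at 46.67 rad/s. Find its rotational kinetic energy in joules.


KE = (1/2)*I*omega^2 = 0.5*15.448*46.67^2 = 16823.5587

16823.5587 J


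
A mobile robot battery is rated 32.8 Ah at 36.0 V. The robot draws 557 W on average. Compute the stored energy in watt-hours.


E = capacity * V = 32.8*36.0 = 1180.8000

1180.8000 Wh


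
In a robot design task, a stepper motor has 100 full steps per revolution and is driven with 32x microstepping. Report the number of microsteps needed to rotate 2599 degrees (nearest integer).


step_size = 360/(100*32) = 360/3200 = 0.112500 deg
n = 2599/(360/3200) = 2599*3200/360 = 23102.2222 -> 23102

23102 steps


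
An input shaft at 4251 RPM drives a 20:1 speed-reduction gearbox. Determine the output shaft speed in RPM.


omega_out = omega_in / N = 4251 / 20 = 212.5500

212.5500 RPM


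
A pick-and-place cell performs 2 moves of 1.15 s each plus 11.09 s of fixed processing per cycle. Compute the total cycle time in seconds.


T = 2*1.15 + 11.09 = 13.3900

13.3900 s


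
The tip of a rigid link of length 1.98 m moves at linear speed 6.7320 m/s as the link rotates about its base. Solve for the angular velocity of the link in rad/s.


omega = v / L = 6.7320 / 1.98 = 3.4000

3.4000 rad/s


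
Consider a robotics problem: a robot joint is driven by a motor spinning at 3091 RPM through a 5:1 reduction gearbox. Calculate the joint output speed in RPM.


omega_joint = omega_motor / N = 3091 / 5 = 618.2000

618.2000 RPM


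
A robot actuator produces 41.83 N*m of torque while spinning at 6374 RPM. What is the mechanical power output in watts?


omega = 6374 * 2*pi/60 = 667.483719 rad/s
P = tau * omega = 41.83 * 667.483719 = 27920.8440

27920.8440 W


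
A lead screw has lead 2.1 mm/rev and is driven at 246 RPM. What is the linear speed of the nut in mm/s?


v = lead * (RPM/60) = 2.1*246/60 = 8.6100

8.6100 mm/s


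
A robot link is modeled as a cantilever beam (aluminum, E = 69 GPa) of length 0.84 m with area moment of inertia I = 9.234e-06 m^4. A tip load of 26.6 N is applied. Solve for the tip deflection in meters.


delta = F*L^3/(3*E*I) = 26.6*0.84^3/(3*6.900e+10*9.234e-06)
      = 15.7659264/1911438 = 8.2482e-06

8.2482e-06 m


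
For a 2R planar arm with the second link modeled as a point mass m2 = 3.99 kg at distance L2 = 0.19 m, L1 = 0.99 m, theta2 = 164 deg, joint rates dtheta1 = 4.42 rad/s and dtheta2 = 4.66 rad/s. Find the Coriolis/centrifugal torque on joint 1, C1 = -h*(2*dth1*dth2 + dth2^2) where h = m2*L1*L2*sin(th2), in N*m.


h = m2*L1*L2*sin(th2) = 3.99*0.99*0.19*sin(164 deg) = 0.206871
C1 = -h*(2*4.42*4.66 + 4.66^2) = -0.206871*62.9100 = -13.0143

-13.0143 N*m


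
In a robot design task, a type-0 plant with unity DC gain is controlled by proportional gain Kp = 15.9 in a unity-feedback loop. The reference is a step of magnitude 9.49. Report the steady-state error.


e_ss = R/(1 + Kp) = 9.49/(1 + 15.9) = 9.49/16.9000 = 0.5615

0.5615


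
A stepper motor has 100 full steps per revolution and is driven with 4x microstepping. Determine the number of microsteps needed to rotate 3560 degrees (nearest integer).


step_size = 360/(100*4) = 360/400 = 0.900000 deg
n = 3560/(360/400) = 3560*400/360 = 3955.5556 -> 3956

3956 steps


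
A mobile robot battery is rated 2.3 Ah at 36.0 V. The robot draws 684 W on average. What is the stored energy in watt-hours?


E = capacity * V = 2.3*36.0 = 82.8000

82.8000 Wh


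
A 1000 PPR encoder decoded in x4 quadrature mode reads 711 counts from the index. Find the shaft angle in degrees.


angle = counts * 360 / (PPR*4) = 711 * 360 / 4000 = 63.9900

63.9900 degrees


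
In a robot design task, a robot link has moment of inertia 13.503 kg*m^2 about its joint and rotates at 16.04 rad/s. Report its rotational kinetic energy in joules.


KE = (1/2)*I*omega^2 = 0.5*13.503*16.04^2 = 1737.0367

1737.0367 J


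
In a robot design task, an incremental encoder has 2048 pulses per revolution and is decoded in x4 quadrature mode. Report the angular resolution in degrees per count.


resolution = 360 / (PPR * 4) = 360 / 8192 = 0.0439

0.0439 degrees


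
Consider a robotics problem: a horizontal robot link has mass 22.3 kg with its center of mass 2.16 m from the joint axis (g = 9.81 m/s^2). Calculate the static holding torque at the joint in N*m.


tau = m*g*L = 22.3 * 9.81 * 2.16 = 472.5281

472.5281 N*m


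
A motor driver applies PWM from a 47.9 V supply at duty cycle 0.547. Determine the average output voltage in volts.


V_avg = V_supply * D = 47.9*0.547 = 26.2013

26.2013 V


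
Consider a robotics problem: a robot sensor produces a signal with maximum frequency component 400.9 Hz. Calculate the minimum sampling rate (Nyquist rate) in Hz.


f_s,min = 2*f_max = 2*400.9 = 801.8000

801.8000 Hz


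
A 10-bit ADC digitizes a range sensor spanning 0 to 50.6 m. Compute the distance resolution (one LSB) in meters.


res = range / 2^n = 50.6/2^10 = 50.6/1024 = 0.0494

0.0494 m


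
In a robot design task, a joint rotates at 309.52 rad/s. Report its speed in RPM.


RPM = 309.52 * 60/(2*pi) = 2955.6983

2955.6983 RPM


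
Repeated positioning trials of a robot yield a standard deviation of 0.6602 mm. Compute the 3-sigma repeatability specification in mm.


repeatability = 3*sigma = 3*0.6602 = 1.9806

1.9806 mm


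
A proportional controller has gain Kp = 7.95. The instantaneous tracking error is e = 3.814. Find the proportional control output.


u_P = Kp * e = 7.95 * 3.814 = 30.3213

30.3213


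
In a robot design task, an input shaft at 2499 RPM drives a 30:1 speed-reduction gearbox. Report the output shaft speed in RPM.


omega_out = omega_in / N = 2499 / 30 = 83.3000

83.3000 RPM


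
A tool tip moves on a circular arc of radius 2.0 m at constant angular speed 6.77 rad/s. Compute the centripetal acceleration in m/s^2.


a_c = omega^2 * r = 6.77^2 * 2.0 = 91.6658

91.6658 m/s^2


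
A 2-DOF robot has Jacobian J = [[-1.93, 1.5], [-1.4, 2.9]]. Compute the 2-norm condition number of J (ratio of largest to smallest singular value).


JJ^T eigenvalues: trace(JJ^T) = 16.3449, det(JJ^T) = det(J)^2 = 12.22900900
s_max^2 = (16.3449 + sqrt(218.23972001))/2 = 15.55891939
s_min^2 = (16.3449 - sqrt(218.23972001))/2 = 0.78598061
kappa = s_max/s_min = sqrt(15.55891939/0.78598061) = 4.4492

4.4492


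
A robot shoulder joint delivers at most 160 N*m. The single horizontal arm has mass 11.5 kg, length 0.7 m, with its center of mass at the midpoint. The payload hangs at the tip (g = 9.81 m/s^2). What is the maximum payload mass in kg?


tau_arm = m_arm*g*(L/2) = 11.5*9.81*0.7/2 = 39.4853 N*m
tau_payload = tau_max - tau_arm = 160 - 39.4853 = 120.5147
m_payload = tau_payload / (g*L) = 120.5147 / (9.81*0.7) = 17.5498

17.5498 kg


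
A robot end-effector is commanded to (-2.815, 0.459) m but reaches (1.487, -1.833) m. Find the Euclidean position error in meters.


dx = 1.487 - (-2.815) = 4.3020, dy = -1.833 - (0.459) = -2.2920
err = sqrt(18.507204 + 5.253264) = 4.8745

4.8745 m


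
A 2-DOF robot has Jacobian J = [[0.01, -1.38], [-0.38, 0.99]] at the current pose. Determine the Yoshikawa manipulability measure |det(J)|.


det(J) = 0.01*0.99 - (-1.38)*(-0.38) = -0.5145
|det(J)| = 0.5145

0.5145


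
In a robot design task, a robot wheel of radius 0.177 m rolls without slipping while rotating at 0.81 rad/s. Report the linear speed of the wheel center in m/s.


v = omega * r = 0.81 * 0.177 = 0.1434

0.1434 m/s


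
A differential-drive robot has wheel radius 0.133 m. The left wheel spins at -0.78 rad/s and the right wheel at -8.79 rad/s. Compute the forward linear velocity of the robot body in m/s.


v = r*(wR + wL)/2 = 0.133*(-8.79 + -0.78)/2 = -0.6364

-0.6364 m/s


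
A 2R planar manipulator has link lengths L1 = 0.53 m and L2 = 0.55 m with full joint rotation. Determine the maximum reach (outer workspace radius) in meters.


r_max = L1 + L2 = 0.53 + 0.55 = 1.0800

1.0800 m


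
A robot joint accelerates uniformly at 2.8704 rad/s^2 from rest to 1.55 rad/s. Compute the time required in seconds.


t = delta_omega / alpha = 1.55 / 2.8704 = 0.5400

0.5400 s


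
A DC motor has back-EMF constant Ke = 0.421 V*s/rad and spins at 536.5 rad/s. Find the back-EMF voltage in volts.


V_emf = Ke * omega = 0.421*536.5 = 225.8665

225.8665 V


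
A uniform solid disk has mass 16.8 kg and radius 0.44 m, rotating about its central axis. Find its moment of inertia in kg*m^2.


I = (1/2)*m*R^2 = 0.5*16.8*0.44^2 = 1.6262

1.6262 kg*m^2


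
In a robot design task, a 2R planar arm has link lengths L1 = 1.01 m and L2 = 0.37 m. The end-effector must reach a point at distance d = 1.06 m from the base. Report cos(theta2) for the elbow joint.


cos(th2) = (d^2 - L1^2 - L2^2)/(2*L1*L2) = (1.06^2 - 1.01^2 - 0.37^2)/(2*1.01*0.37) = -0.0447

-0.0447


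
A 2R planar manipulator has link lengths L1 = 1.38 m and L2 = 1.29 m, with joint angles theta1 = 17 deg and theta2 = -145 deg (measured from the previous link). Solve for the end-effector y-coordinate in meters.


y = L1*sin(th1) + L2*sin(th1+th2) = 1.38*sin(17 deg) + 1.29*sin(-128 deg) = -0.6131

-0.6131 m


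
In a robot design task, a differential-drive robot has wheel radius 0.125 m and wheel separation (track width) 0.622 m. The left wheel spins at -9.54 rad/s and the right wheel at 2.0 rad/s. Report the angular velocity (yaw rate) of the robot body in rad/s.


omega = r*(wR - wL)/L = 0.125*(2.0 - (-9.54))/0.622 = 2.3191

2.3191 rad/s


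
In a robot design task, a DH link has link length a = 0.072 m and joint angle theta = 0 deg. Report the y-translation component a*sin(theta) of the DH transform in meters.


a*sin(theta) = 0.072*sin(0 deg) = 0

0 m


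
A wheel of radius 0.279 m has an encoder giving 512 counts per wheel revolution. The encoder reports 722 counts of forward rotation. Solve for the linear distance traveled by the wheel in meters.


revs = 722/512 = 1.410156
d = revs * 2*pi*r = 1.410156 * 2*pi*0.279 = 2.4720

2.4720 m


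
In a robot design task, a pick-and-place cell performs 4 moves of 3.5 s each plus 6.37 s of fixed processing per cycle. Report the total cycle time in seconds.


T = 4*3.5 + 6.37 = 20.3700

20.3700 s


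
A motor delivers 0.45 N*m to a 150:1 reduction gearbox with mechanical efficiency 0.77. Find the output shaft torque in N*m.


tau_out = tau_in * N * eta = 0.45 * 150 * 0.77 = 51.9750

51.9750 N*m


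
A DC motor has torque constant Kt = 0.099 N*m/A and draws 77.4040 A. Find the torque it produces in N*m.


tau = Kt * I = 0.099*77.4040 = 7.6630

7.6630 N*m


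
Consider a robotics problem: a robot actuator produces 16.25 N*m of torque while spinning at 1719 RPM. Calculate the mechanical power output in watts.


omega = 1719 * 2*pi/60 = 180.013259 rad/s
P = tau * omega = 16.25 * 180.013259 = 2925.2155

2925.2155 W


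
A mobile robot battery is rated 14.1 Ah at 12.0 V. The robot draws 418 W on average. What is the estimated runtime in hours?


E = 14.1*12.0 = 169.2000 Wh
t = E/P = 169.2000/418 = 0.4048

0.4048 hours


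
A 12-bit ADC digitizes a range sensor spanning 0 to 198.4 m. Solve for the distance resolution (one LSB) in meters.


res = range / 2^n = 198.4/2^12 = 198.4/4096 = 0.0484

0.0484 m


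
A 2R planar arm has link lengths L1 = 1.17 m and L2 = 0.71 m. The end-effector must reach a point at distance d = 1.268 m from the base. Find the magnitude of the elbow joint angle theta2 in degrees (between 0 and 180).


cos(th2) = (d^2 - L1^2 - L2^2)/(2*L1*L2) = (1.268^2 - 1.17^2 - 0.71^2)/(2*1.17*0.71) = -0.15960997
th2 = acos(-0.15960997) = 99.1843 deg

99.1843 degrees


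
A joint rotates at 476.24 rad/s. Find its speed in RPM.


RPM = 476.24 * 60/(2*pi) = 4547.7570

4547.7570 RPM


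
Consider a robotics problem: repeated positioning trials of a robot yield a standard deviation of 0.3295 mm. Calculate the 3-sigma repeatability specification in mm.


repeatability = 3*sigma = 3*0.3295 = 0.9885

0.9885 mm


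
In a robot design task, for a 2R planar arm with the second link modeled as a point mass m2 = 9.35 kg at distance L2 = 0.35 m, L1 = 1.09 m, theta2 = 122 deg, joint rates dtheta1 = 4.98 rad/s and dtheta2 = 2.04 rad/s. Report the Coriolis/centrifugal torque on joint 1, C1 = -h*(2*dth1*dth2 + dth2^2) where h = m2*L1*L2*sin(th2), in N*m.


h = m2*L1*L2*sin(th2) = 9.35*1.09*0.35*sin(122 deg) = 3.025009
C1 = -h*(2*4.98*2.04 + 2.04^2) = -3.025009*24.4800 = -74.0522

-74.0522 N*m


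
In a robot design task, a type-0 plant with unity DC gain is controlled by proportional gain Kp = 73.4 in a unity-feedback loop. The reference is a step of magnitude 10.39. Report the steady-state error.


e_ss = R/(1 + Kp) = 10.39/(1 + 73.4) = 10.39/74.4000 = 0.1397

0.1397


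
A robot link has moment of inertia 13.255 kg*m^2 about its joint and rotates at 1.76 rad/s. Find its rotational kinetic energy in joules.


KE = (1/2)*I*omega^2 = 0.5*13.255*1.76^2 = 20.5293

20.5293 J


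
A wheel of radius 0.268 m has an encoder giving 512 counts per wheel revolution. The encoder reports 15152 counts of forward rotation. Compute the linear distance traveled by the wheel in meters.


revs = 15152/512 = 29.593750
d = revs * 2*pi*r = 29.593750 * 2*pi*0.268 = 49.8327

49.8327 m


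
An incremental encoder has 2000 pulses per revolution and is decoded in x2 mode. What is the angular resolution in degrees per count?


resolution = 360 / (PPR * 2) = 360 / 4000 = 0.0900

0.0900 degrees


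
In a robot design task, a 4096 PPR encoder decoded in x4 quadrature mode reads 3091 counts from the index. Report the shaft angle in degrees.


angle = counts * 360 / (PPR*4) = 3091 * 360 / 16384 = 67.9175

67.9175 degrees


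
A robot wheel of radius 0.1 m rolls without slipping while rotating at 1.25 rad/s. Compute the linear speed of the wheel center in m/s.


v = omega * r = 1.25 * 0.1 = 0.1250

0.1250 m/s


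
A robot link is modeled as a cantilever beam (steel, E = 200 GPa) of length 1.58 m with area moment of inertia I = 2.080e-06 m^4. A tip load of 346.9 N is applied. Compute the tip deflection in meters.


delta = F*L^3/(3*E*I) = 346.9*1.58^3/(3*2.000e+11*2.080e-06)
      = 1368.2818328/1248000 = 0.0011

0.0011 m


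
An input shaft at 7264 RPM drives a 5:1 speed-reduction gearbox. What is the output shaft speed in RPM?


omega_out = omega_in / N = 7264 / 5 = 1452.8000

1452.8000 RPM


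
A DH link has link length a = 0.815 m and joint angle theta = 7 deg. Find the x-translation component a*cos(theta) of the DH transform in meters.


a*cos(theta) = 0.815*cos(7 deg) = 0.8089

0.8089 m


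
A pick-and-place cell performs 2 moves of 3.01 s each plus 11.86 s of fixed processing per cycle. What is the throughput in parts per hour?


T_cycle = 2*3.01 + 11.86 = 17.8800 s
rate = 3600/T = 201.3423

201.3423 parts/hour


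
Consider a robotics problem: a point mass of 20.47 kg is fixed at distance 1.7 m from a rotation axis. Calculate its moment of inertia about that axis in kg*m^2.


I = m*r^2 = 20.47*1.7^2 = 59.1583

59.1583 kg*m^2


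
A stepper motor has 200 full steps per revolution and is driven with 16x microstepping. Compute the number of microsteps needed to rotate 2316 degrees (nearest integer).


step_size = 360/(200*16) = 360/3200 = 0.112500 deg
n = 2316/(360/3200) = 2316*3200/360 = 20586.6667 -> 20587

20587 steps


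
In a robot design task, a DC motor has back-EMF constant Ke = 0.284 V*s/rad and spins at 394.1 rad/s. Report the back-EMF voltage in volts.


V_emf = Ke * omega = 0.284*394.1 = 111.9244

111.9244 V


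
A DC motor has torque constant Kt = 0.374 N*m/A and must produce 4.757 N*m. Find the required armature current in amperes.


I = tau / Kt = 4.757/0.374 = 12.7193

12.7193 A


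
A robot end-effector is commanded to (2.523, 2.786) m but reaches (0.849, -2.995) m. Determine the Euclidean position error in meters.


dx = 0.849 - (2.523) = -1.6740, dy = -2.995 - (2.786) = -5.7810
err = sqrt(2.802276 + 33.419961) = 6.0185

6.0185 m


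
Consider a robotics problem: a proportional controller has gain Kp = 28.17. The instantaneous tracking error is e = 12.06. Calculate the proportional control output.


u_P = Kp * e = 28.17 * 12.06 = 339.7302

339.7302


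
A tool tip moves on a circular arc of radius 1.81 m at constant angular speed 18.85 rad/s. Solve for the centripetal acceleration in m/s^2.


a_c = omega^2 * r = 18.85^2 * 1.81 = 643.1337

643.1337 m/s^2


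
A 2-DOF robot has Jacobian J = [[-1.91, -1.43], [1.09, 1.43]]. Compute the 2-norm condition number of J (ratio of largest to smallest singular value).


JJ^T eigenvalues: trace(JJ^T) = 8.9260, det(JJ^T) = det(J)^2 = 1.37499076
s_max^2 = (8.9260 + sqrt(74.17351296))/2 = 8.76920230
s_min^2 = (8.9260 - sqrt(74.17351296))/2 = 0.15679770
kappa = s_max/s_min = sqrt(8.76920230/0.15679770) = 7.4784

7.4784


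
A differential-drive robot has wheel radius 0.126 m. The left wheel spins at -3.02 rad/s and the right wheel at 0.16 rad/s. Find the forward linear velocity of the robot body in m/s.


v = r*(wR + wL)/2 = 0.126*(0.16 + -3.02)/2 = -0.1802

-0.1802 m/s


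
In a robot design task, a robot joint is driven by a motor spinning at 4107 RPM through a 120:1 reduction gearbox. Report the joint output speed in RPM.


omega_joint = omega_motor / N = 4107 / 120 = 34.2250

34.2250 RPM


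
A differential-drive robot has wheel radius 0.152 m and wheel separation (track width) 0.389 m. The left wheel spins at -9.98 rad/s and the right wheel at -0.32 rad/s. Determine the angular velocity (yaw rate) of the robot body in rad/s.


omega = r*(wR - wL)/L = 0.152*(-0.32 - (-9.98))/0.389 = 3.7746

3.7746 rad/s


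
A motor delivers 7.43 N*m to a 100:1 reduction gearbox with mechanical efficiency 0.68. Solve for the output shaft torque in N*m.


tau_out = tau_in * N * eta = 7.43 * 100 * 0.68 = 505.2400

505.2400 N*m


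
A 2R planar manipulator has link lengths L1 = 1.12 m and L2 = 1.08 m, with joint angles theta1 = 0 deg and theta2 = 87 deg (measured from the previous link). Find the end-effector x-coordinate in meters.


x = L1*cos(th1) + L2*cos(th1+th2) = 1.12*cos(0 deg) + 1.08*cos(87 deg) = 1.1765

1.1765 m


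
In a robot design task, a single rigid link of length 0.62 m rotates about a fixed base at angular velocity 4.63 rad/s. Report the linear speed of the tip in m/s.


v = L*omega = 0.62 * 4.63 = 2.8706

2.8706 m/s


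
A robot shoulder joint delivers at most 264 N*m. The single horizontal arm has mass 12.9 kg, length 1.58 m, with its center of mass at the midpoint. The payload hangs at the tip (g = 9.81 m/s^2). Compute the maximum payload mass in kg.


tau_arm = m_arm*g*(L/2) = 12.9*9.81*1.58/2 = 99.9737 N*m
tau_payload = tau_max - tau_arm = 264 - 99.9737 = 164.0263
m_payload = tau_payload / (g*L) = 164.0263 / (9.81*1.58) = 10.5825

10.5825 kg


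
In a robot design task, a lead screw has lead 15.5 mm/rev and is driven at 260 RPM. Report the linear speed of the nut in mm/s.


v = lead * (RPM/60) = 15.5*260/60 = 67.1667

67.1667 mm/s


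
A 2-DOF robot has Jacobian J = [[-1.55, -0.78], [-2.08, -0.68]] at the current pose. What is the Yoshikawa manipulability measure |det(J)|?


det(J) = -1.55*-0.68 - (-0.78)*(-2.08) = -0.5684
|det(J)| = 0.5684

0.5684


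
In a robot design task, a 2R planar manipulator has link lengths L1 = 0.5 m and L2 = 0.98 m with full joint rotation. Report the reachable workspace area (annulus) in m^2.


r_max = L1 + L2 = 1.4800, r_min = |L1 - L2| = 0.4800
A = pi*(r_max^2 - r_min^2) = pi*(2.1904 - 0.2304) = 6.1575

6.1575 m^2


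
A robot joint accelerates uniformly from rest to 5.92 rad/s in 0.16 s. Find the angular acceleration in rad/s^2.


alpha = delta_omega / t = 5.92 / 0.16 = 37.0000

37.0000 rad/s^2


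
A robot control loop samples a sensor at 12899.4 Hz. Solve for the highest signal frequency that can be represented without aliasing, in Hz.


f_max = f_s/2 = 12899.4/2 = 6449.7000

6449.7000 Hz


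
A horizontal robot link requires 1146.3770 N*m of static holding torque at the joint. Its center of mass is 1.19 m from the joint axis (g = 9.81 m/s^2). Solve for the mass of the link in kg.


m = tau / (g*L) = 1146.3770 / (9.81 * 1.19) = 98.2000

98.2000 kg


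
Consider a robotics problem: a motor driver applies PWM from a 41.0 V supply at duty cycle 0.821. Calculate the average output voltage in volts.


V_avg = V_supply * D = 41.0*0.821 = 33.6610

33.6610 V


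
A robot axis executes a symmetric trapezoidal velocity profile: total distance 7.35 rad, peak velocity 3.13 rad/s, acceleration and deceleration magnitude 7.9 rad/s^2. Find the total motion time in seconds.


t_acc = v/a = 3.13/7.9 = 0.396203 s
d_acc = v^2/(2a) = 0.620057 rad (each ramp)
d_cruise = 7.35 - 2*0.620057 = 6.109886 rad
t_cruise = 6.109886/3.13 = 1.952040 s
t_total = 2*0.396203 + 1.952040 = 2.7444

2.7444 s


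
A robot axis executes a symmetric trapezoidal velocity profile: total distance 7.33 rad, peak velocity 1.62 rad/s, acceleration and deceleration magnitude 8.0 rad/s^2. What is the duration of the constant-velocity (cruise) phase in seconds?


t_acc = v/a = 0.202500 s, d_acc = v^2/(2a) = 0.164025 rad each
d_cruise = 7.33 - 2*0.164025 = 7.001950 rad
t_cruise = d_cruise/v = 7.001950/1.62 = 4.3222

4.3222 s


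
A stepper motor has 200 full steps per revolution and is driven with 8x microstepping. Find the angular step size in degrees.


step = 360/(200*8) = 360/1600 = 0.2250

0.2250 degrees


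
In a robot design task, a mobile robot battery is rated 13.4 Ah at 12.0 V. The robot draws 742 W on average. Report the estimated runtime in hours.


E = 13.4*12.0 = 160.8000 Wh
t = E/P = 160.8000/742 = 0.2167

0.2167 hours


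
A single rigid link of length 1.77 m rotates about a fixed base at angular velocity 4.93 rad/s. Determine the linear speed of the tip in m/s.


v = L*omega = 1.77 * 4.93 = 8.7261

8.7261 m/s


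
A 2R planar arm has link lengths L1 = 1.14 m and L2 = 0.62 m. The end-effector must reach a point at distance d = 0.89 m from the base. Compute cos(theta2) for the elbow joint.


cos(th2) = (d^2 - L1^2 - L2^2)/(2*L1*L2) = (0.89^2 - 1.14^2 - 0.62^2)/(2*1.14*0.62) = -0.6309

-0.6309


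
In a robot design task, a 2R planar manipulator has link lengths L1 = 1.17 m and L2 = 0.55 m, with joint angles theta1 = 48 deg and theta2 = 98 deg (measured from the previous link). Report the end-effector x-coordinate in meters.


x = L1*cos(th1) + L2*cos(th1+th2) = 1.17*cos(48 deg) + 0.55*cos(146 deg) = 0.3269

0.3269 m


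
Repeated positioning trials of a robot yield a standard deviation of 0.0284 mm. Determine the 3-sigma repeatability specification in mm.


repeatability = 3*sigma = 3*0.0284 = 0.0852

0.0852 mm


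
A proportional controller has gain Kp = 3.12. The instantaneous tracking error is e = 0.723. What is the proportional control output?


u_P = Kp * e = 3.12 * 0.723 = 2.2558

2.2558


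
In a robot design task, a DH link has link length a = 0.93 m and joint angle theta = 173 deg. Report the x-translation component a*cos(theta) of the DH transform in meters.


a*cos(theta) = 0.93*cos(173 deg) = -0.9231

-0.9231 m


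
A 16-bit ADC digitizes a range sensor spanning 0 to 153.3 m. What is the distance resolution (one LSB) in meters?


res = range / 2^n = 153.3/2^16 = 153.3/65536 = 0.0023

0.0023 m


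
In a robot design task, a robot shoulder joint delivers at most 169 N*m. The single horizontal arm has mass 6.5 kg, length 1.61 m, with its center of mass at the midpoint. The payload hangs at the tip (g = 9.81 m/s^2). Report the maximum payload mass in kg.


tau_arm = m_arm*g*(L/2) = 6.5*9.81*1.61/2 = 51.3308 N*m
tau_payload = tau_max - tau_arm = 169 - 51.3308 = 117.6692
m_payload = tau_payload / (g*L) = 117.6692 / (9.81*1.61) = 7.4502

7.4502 kg


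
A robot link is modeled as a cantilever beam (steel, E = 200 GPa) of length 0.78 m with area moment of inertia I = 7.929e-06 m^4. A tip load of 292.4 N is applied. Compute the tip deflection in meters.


delta = F*L^3/(3*E*I) = 292.4*0.78^3/(3*2.000e+11*7.929e-06)
      = 138.7590048/4757400 = 2.9167e-05

2.9167e-05 m


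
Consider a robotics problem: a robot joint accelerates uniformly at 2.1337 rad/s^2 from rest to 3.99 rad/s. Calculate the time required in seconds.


t = delta_omega / alpha = 3.99 / 2.1337 = 1.8700

1.8700 s


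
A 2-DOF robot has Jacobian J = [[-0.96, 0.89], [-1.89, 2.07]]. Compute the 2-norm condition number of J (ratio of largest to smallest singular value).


JJ^T eigenvalues: trace(JJ^T) = 9.5707, det(JJ^T) = det(J)^2 = 0.09308601
s_max^2 = (9.5707 + sqrt(91.22595445))/2 = 9.56096395
s_min^2 = (9.5707 - sqrt(91.22595445))/2 = 0.00973605
kappa = s_max/s_min = sqrt(9.56096395/0.00973605) = 31.3371

31.3371


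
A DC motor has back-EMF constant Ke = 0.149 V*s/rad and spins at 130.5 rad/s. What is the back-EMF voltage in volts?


V_emf = Ke * omega = 0.149*130.5 = 19.4445

19.4445 V


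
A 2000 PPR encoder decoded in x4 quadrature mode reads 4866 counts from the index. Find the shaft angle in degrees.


angle = counts * 360 / (PPR*4) = 4866 * 360 / 8000 = 218.9700

218.9700 degrees


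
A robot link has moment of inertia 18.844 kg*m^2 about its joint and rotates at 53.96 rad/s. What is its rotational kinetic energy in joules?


KE = (1/2)*I*omega^2 = 0.5*18.844*53.96^2 = 27433.8640

27433.8640 J


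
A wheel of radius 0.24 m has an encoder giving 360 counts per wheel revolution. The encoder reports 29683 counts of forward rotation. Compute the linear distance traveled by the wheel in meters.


revs = 29683/360 = 82.452778
d = revs * 2*pi*r = 82.452778 * 2*pi*0.24 = 124.3359

124.3359 m


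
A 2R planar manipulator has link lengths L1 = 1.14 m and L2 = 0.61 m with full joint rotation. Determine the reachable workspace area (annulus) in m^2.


r_max = L1 + L2 = 1.7500, r_min = |L1 - L2| = 0.5300
A = pi*(r_max^2 - r_min^2) = pi*(3.0625 - 0.2809) = 8.7387

8.7387 m^2


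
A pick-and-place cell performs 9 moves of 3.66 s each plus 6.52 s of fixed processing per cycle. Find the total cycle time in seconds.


T = 9*3.66 + 6.52 = 39.4600

39.4600 s


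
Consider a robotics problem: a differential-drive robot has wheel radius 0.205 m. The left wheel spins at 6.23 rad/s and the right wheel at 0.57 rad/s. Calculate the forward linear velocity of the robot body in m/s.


v = r*(wR + wL)/2 = 0.205*(0.57 + 6.23)/2 = 0.6970

0.6970 m/s


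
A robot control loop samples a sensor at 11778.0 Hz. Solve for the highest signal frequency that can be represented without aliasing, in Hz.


f_max = f_s/2 = 11778.0/2 = 5889.0000

5889.0000 Hz


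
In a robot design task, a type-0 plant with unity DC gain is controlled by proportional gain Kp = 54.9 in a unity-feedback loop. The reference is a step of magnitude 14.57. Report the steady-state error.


e_ss = R/(1 + Kp) = 14.57/(1 + 54.9) = 14.57/55.9000 = 0.2606

0.2606


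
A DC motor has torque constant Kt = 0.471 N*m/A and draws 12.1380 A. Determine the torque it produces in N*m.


tau = Kt * I = 0.471*12.1380 = 5.7170

5.7170 N*m


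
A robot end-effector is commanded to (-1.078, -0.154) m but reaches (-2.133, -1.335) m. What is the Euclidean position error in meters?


dx = -2.133 - (-1.078) = -1.0550, dy = -1.335 - (-0.154) = -1.1810
err = sqrt(1.113025 + 1.394761) = 1.5836

1.5836 m


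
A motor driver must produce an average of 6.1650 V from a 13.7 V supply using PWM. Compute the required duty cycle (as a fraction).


D = V_avg/V_supply = 6.1650/13.7 = 0.4500

0.4500


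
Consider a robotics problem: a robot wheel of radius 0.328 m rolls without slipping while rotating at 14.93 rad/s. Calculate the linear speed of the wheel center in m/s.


v = omega * r = 14.93 * 0.328 = 4.8970

4.8970 m/s


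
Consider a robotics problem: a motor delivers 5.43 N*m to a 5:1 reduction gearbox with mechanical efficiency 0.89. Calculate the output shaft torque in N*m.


tau_out = tau_in * N * eta = 5.43 * 5 * 0.89 = 24.1635

24.1635 N*m


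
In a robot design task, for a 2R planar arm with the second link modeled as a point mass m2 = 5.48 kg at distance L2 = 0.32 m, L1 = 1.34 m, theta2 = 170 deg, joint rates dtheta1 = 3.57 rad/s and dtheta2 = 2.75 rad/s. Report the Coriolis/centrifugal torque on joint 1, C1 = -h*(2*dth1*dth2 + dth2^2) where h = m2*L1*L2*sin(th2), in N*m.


h = m2*L1*L2*sin(th2) = 5.48*1.34*0.32*sin(170 deg) = 0.408043
C1 = -h*(2*3.57*2.75 + 2.75^2) = -0.408043*27.1975 = -11.0977

-11.0977 N*m


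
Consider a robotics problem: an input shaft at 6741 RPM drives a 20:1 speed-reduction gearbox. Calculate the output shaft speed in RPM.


omega_out = omega_in / N = 6741 / 20 = 337.0500

337.0500 RPM


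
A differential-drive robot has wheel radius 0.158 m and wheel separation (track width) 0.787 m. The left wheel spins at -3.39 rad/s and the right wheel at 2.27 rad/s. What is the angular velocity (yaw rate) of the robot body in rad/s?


omega = r*(wR - wL)/L = 0.158*(2.27 - (-3.39))/0.787 = 1.1363

1.1363 rad/s


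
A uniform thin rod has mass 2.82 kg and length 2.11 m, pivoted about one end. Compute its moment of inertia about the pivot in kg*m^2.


I = (1/3)*m*L^2 = (1/3)*2.82*2.11^2 = 4.1850

4.1850 kg*m^2


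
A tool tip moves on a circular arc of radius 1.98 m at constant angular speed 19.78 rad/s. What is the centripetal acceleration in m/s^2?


a_c = omega^2 * r = 19.78^2 * 1.98 = 774.6718

774.6718 m/s^2


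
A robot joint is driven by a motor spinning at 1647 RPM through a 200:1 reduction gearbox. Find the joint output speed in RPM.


omega_joint = omega_motor / N = 1647 / 200 = 8.2350

8.2350 RPM


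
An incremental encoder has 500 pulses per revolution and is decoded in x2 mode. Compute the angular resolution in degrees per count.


resolution = 360 / (PPR * 2) = 360 / 1000 = 0.3600

0.3600 degrees


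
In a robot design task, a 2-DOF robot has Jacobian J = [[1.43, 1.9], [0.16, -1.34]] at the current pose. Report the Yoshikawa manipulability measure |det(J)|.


det(J) = 1.43*-1.34 - (1.9)*(0.16) = -2.2202
|det(J)| = 2.2202

2.2202


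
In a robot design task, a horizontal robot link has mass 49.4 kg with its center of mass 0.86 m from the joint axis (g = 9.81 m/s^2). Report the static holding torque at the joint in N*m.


tau = m*g*L = 49.4 * 9.81 * 0.86 = 416.7680

416.7680 N*m


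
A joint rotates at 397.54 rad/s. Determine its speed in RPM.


RPM = 397.54 * 60/(2*pi) = 3796.2274

3796.2274 RPM


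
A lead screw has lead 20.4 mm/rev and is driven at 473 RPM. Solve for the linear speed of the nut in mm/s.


v = lead * (RPM/60) = 20.4*473/60 = 160.8200

160.8200 mm/s


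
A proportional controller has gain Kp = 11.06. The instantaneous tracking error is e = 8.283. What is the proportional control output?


u_P = Kp * e = 11.06 * 8.283 = 91.6100

91.6100


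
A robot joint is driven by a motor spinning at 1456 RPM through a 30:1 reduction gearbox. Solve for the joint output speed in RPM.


omega_joint = omega_motor / N = 1456 / 30 = 48.5333

48.5333 RPM


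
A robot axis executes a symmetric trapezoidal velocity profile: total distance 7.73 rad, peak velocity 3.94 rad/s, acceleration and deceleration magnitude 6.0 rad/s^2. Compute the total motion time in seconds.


t_acc = v/a = 3.94/6.0 = 0.656667 s
d_acc = v^2/(2a) = 1.293633 rad (each ramp)
d_cruise = 7.73 - 2*1.293633 = 5.142734 rad
t_cruise = 5.142734/3.94 = 1.305262 s
t_total = 2*0.656667 + 1.305262 = 2.6186

2.6186 s


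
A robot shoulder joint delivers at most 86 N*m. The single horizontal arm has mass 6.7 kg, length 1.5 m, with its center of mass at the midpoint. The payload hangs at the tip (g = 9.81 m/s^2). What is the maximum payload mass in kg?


tau_arm = m_arm*g*(L/2) = 6.7*9.81*1.5/2 = 49.2953 N*m
tau_payload = tau_max - tau_arm = 86 - 49.2953 = 36.7047
m_payload = tau_payload / (g*L) = 36.7047 / (9.81*1.5) = 2.4944

2.4944 kg


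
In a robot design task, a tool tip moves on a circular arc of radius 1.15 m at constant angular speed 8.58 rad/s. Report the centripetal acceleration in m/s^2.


a_c = omega^2 * r = 8.58^2 * 1.15 = 84.6589

84.6589 m/s^2


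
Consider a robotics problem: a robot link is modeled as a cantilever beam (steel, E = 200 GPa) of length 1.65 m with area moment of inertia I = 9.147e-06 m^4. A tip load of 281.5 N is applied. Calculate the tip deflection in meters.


delta = F*L^3/(3*E*I) = 281.5*1.65^3/(3*2.000e+11*9.147e-06)
      = 1264.5331875/5488200 = 2.3041e-04

2.3041e-04 m


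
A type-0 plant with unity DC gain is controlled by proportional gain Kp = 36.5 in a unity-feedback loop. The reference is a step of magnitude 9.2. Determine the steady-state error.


e_ss = R/(1 + Kp) = 9.2/(1 + 36.5) = 9.2/37.5000 = 0.2453

0.2453


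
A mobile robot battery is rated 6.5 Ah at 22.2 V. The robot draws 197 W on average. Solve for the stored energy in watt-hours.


E = capacity * V = 6.5*22.2 = 144.3000

144.3000 Wh


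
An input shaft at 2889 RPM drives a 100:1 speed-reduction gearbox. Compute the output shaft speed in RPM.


omega_out = omega_in / N = 2889 / 100 = 28.8900

28.8900 RPM


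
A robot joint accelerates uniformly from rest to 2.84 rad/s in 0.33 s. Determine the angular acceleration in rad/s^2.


alpha = delta_omega / t = 2.84 / 0.33 = 8.6061

8.6061 rad/s^2


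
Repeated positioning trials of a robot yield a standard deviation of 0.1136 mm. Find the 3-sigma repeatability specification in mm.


repeatability = 3*sigma = 3*0.1136 = 0.3408

0.3408 mm


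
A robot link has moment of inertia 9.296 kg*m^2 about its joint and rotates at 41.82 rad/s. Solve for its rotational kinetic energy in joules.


KE = (1/2)*I*omega^2 = 0.5*9.296*41.82^2 = 8128.9448

8128.9448 J


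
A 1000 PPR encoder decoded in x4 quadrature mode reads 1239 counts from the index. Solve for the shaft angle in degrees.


angle = counts * 360 / (PPR*4) = 1239 * 360 / 4000 = 111.5100

111.5100 degrees


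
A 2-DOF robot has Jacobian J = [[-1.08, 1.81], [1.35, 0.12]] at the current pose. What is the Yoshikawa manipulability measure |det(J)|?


det(J) = -1.08*0.12 - (1.81)*(1.35) = -2.5731
|det(J)| = 2.5731

2.5731


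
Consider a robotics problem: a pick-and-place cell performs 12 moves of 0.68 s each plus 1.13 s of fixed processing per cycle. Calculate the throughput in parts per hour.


T_cycle = 12*0.68 + 1.13 = 9.2900 s
rate = 3600/T = 387.5135

387.5135 parts/hour


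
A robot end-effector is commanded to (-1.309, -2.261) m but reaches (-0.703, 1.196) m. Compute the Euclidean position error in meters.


dx = -0.703 - (-1.309) = 0.6060, dy = 1.196 - (-2.261) = 3.4570
err = sqrt(0.367236 + 11.950849) = 3.5097

3.5097 m


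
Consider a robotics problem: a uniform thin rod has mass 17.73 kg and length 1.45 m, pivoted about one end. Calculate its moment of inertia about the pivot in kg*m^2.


I = (1/3)*m*L^2 = (1/3)*17.73*1.45^2 = 12.4258

12.4258 kg*m^2


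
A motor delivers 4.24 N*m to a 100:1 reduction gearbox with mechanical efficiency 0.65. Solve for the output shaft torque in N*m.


tau_out = tau_in * N * eta = 4.24 * 100 * 0.65 = 275.6000

275.6000 N*m


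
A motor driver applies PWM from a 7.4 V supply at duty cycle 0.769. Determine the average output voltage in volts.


V_avg = V_supply * D = 7.4*0.769 = 5.6906

5.6906 V


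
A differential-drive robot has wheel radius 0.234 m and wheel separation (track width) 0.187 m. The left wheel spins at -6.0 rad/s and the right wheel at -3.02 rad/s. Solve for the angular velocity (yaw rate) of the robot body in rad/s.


omega = r*(wR - wL)/L = 0.234*(-3.02 - (-6.0))/0.187 = 3.7290

3.7290 rad/s


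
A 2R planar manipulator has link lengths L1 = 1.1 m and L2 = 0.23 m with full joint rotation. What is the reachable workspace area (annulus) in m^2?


r_max = L1 + L2 = 1.3300, r_min = |L1 - L2| = 0.8700
A = pi*(r_max^2 - r_min^2) = pi*(1.7689 - 0.7569) = 3.1793

3.1793 m^2


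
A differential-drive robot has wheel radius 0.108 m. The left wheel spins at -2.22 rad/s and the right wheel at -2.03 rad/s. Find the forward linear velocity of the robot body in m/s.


v = r*(wR + wL)/2 = 0.108*(-2.03 + -2.22)/2 = -0.2295

-0.2295 m/s


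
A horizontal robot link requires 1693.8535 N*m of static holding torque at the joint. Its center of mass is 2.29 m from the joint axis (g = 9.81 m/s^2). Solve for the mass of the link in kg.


m = tau / (g*L) = 1693.8535 / (9.81 * 2.29) = 75.4000

75.4000 kg


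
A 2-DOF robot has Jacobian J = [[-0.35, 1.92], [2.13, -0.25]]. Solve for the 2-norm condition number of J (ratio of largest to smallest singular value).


JJ^T eigenvalues: trace(JJ^T) = 8.4083, det(JJ^T) = det(J)^2 = 16.01680441
s_max^2 = (8.4083 + sqrt(6.63229125))/2 = 5.49181176
s_min^2 = (8.4083 - sqrt(6.63229125))/2 = 2.91648824
kappa = s_max/s_min = sqrt(5.49181176/2.91648824) = 1.3722

1.3722


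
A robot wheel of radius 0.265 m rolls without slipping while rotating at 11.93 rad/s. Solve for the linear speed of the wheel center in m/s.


v = omega * r = 11.93 * 0.265 = 3.1614

3.1614 m/s


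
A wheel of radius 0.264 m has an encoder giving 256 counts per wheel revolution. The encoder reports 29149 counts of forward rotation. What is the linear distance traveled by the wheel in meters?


revs = 29149/256 = 113.863281
d = revs * 2*pi*r = 113.863281 * 2*pi*0.264 = 188.8720

188.8720 m


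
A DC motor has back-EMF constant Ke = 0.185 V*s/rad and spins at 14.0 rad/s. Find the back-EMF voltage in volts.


V_emf = Ke * omega = 0.185*14.0 = 2.5900

2.5900 V


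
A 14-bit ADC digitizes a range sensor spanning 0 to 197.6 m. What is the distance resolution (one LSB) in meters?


res = range / 2^n = 197.6/2^14 = 197.6/16384 = 0.0121

0.0121 m


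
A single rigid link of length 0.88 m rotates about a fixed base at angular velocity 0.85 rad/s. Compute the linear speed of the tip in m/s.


v = L*omega = 0.88 * 0.85 = 0.7480

0.7480 m/s


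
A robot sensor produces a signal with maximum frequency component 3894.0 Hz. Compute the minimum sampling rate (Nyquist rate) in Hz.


f_s,min = 2*f_max = 2*3894.0 = 7788.0000

7788.0000 Hz
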